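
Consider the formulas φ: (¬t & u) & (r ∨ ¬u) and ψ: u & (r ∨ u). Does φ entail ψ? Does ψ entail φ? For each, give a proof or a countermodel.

(→) Assume the antecedent. If t is true, the antecedent cannot hold. If t is false, the antecedent forces (t = F, u = T, r = T), and u & (r ∨ u) holds there. Either way u & (r ∨ u) holds.

(←) This fails. Under t = F, u = T, r = F, the left side is false but the right side is true.

The forward direction holds; the converse fails.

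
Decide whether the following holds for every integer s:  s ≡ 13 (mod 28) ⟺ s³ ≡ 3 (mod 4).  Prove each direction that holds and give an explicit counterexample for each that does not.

Both directions fail.

[⇒] This fails: take s = 13. Then 13 ≡ 13 (mod 28), but 13³ = 2197 ≡ 1 (mod 4), not 3.

[⇐] This fails: take s = 3. Then 3³ = 27 ≡ 3 (mod 4), yet 3 ≡ 3 (mod 28), not 13.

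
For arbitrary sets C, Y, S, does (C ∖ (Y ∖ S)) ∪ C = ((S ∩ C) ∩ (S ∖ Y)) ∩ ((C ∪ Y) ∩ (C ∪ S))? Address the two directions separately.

The sets are not equal: only the reverse inclusion holds.

(⊆) This inclusion fails. Take C = {1}, Y = ∅, S = ∅; then 1 ∈ (C ∖ (Y ∖ S)) ∪ C but 1 ∉ ((S ∩ C) ∩ (S ∖ Y)) ∩ ((C ∪ Y) ∩ (C ∪ S)).

(⊇) Let x ∈ ((S ∩ C) ∩ (S ∖ Y)) ∩ ((C ∪ Y) ∩ (C ∪ S)). Then x ∈ C ∩ S and x ∉ Y, from which x ∈ (C ∖ (Y ∖ S)) ∪ C.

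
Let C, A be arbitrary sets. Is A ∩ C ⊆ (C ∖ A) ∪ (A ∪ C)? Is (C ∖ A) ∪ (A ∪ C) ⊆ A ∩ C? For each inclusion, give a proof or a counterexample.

Only the forward inclusion holds.

(⟹) Let x ∈ A ∩ C. Then x ∈ C ∩ A, from which x ∈ (C ∖ A) ∪ (A ∪ C).

(⟸) This inclusion fails. Take C = {1}, A = ∅; then 1 ∈ (C ∖ A) ∪ (A ∪ C) but 1 ∉ A ∩ C.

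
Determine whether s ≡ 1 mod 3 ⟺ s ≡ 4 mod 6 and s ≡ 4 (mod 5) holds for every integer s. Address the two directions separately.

(⟹) This fails: s = 1 gives 1 ≡ 1 (mod 3) but 1 ≡ 1 (mod 6), so the conjunction on the right does not hold.

(⟸) Conversely, if s ≡ 4 (mod 6) and s ≡ 4 (mod 5), then by the Chinese remainder theorem s ≡ 4 (mod 30). Since 4 ≡ 1 (mod 3) and 3 ∣ 30, we get s ≡ 1 (mod 3).

Only the reverse direction holds.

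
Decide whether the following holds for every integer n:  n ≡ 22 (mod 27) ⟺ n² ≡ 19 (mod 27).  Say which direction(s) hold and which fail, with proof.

Forward direction. This fails: take n = 22. Then 22 ≡ 22 (mod 27), but 22² = 484 ≡ 25 (mod 27), not 19.

Converse. This fails: take n = 10. Then 10² = 100 ≡ 19 (mod 27), yet 10 ≡ 10 (mod 27), not 22.

Neither implication holds.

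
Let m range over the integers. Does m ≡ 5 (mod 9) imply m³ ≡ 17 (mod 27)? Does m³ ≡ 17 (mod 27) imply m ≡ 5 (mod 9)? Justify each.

Equivalent; both directions hold.

(⇒) Suppose m ≡ 5 (mod 9). Working modulo 27, m ∈ {5, 14, 23}; for each such r, r³ ≡ 17 (mod 27).

(⇐) Conversely, the residues r modulo 27 with r³ ≡ 17 (mod 27) are exactly {5, 14, 23}, and each is ≡ 5 (mod 9).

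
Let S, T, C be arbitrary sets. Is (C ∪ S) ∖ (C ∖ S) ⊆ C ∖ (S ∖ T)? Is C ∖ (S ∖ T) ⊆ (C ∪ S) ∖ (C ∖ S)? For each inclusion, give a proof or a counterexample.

Neither inclusion holds.

Forward inclusion. This inclusion fails. Take S = {1}, T = ∅, C = ∅; then 1 ∈ (C ∪ S) ∖ (C ∖ S) but 1 ∉ C ∖ (S ∖ T).

Reverse inclusion. This inclusion fails. Take S = ∅, T = ∅, C = {1}; then 1 ∈ C ∖ (S ∖ T) but 1 ∉ (C ∪ S) ∖ (C ∖ S).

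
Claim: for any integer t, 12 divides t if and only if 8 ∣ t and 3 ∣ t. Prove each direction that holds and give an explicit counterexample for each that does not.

The forward direction fails; the converse holds.

(→) This fails: take t = 12. Certainly 12 ∣ 12, but 8 ∤ 12.

(←) Suppose 8 ∣ t and 3 ∣ t. Any common multiple of 8 and 3 is a multiple of their lcm; here gcd(8, 3) = 1, so lcm(8, 3) = 8·3 = 24, so 24 ∣ t. Since 12 ∣ 24, it follows that 12 ∣ t.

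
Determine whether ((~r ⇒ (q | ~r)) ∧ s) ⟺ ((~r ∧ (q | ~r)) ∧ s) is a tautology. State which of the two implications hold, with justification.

(→) This fails. Under r = T, q = F, s = T, the left side is true but the right side is false.

(←) Assume the antecedent. If r is true, the antecedent cannot hold. If r is false, the antecedent forces (r = F, q = F, s = T) or (r = F, q = T, s = T), and (~r ⇒ (q | ~r)) ∧ s holds there. Either way (~r ⇒ (q | ~r)) ∧ s holds.

(⇒) fails; (⇐) holds.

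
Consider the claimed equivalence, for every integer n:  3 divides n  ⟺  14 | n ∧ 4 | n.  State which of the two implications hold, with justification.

Both directions fail.

[⇒] This fails: take n = 3. Certainly 3 ∣ 3, but 14 ∤ 3.

[⇐] This fails: take n = 28. Both 14 ∣ 28 and 4 ∣ 28, yet 28 is not a multiple of 3 (since 28 = 9·3 + 1), so 3 ∤ 28.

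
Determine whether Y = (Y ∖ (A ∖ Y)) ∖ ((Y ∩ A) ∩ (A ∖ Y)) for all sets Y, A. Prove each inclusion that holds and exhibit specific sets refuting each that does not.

Reverse inclusion. Let x ∈ (Y ∖ (A ∖ Y)) ∖ ((Y ∩ A) ∩ (A ∖ Y)). Then either x ∈ Y and x ∉ A; or x ∈ Y ∩ A. In each case x ∈ Y, so (Y ∖ (A ∖ Y)) ∖ ((Y ∩ A) ∩ (A ∖ Y)) ⊆ Y.

Forward inclusion. Let x ∈ Y. Then either x ∈ Y and x ∉ A; or x ∈ Y ∩ A. In each case x ∈ (Y ∖ (A ∖ Y)) ∖ ((Y ∩ A) ∩ (A ∖ Y)), so Y ⊆ (Y ∖ (A ∖ Y)) ∖ ((Y ∩ A) ∩ (A ∖ Y)).

Both inclusions hold; the sets are equal.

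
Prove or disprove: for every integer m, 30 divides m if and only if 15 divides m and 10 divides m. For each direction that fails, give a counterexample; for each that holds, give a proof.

Equivalent; both directions hold.

(⇒) If 30 ∣ m, write m = 30q. Since 30 = 2·15, m = 15·(2q), so 15 ∣ m; and since 30 = 3·10, m = 10·(3q), so 10 ∣ m.

(⇐) Suppose 15 ∣ m and 10 ∣ m. Any common multiple of 15 and 10 is a multiple of their lcm; here lcm(15, 10) = 15·10/gcd(15, 10) = 150/5 = 30, so 30 ∣ m.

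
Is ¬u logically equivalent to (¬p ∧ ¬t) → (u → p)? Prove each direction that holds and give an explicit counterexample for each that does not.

(⇒) holds; (⇐) fails.

(⇒) Assume the antecedent. If u is true, the antecedent cannot hold. If u is false, (¬p ∧ ¬t) → (u → p) reduces to true regardless of the other variables. Either way (¬p ∧ ¬t) → (u → p) holds.

(⇐) This fails. Under u = T, p = T, t = F, the left side is false but the right side is true.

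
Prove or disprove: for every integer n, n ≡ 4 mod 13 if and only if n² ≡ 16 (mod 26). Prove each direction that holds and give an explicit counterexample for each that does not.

(⇒) fails and (⇐) fails.

(⇒) This fails: take n = 17. Then 17 ≡ 4 (mod 13), but 17² = 289 ≡ 3 (mod 26), not 16.

(⇐) This fails: take n = 22. Then 22² = 484 ≡ 16 (mod 26), yet 22 ≡ 9 (mod 13), not 4.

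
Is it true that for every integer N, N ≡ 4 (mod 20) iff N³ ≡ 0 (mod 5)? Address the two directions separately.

(⇒) This fails: take N = 4. Then 4 ≡ 4 (mod 20), but 4³ = 64 ≡ 4 (mod 5), not 0.

(⇐) This fails: take N = 0. Then 0³ = 0 ≡ 0 (mod 5), yet 0 ≡ 0 (mod 20), not 4.

Neither direction holds.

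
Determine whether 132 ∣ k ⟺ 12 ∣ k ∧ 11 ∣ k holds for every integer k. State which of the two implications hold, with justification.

(⇐) Suppose 12 ∣ k and 11 ∣ k. Any common multiple of 12 and 11 is a multiple of their lcm; here gcd(12, 11) = 1, so lcm(12, 11) = 12·11 = 132, so 132 ∣ k.

(⇒) If 132 ∣ k, write k = 132q. Since 132 = 11·12, k = 12·(11q), so 12 ∣ k; and since 132 = 12·11, k = 11·(12q), so 11 ∣ k.

Both directions hold.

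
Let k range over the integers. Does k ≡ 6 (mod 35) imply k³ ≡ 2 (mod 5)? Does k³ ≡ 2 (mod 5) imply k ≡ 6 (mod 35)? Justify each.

Neither direction holds.

(⟹) This fails: take k = 6. Then 6 ≡ 6 (mod 35), but 6³ = 216 ≡ 1 (mod 5), not 2.

(⟸) This fails: take k = 3. Then 3³ = 27 ≡ 2 (mod 5), yet 3 ≡ 3 (mod 35), not 6.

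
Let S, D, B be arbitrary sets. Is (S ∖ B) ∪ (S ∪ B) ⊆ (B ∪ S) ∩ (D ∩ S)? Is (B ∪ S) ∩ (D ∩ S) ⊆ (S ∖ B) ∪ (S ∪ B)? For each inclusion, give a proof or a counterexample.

Forward inclusion. This inclusion fails. Take S = {1}, D = ∅, B = ∅; then 1 ∈ (S ∖ B) ∪ (S ∪ B) but 1 ∉ (B ∪ S) ∩ (D ∩ S).

Reverse inclusion. Let x ∈ (B ∪ S) ∩ (D ∩ S). Then either x ∈ S ∩ D and x ∉ B; or x ∈ S ∩ D ∩ B. In each case x ∈ (S ∖ B) ∪ (S ∪ B), so (B ∪ S) ∩ (D ∩ S) ⊆ (S ∖ B) ∪ (S ∪ B).

Only the reverse inclusion holds.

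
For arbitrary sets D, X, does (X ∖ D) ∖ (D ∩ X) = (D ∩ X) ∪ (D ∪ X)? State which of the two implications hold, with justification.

(⊆) holds; (⊇) fails.

(⟸) This inclusion fails. Take D = {1}, X = ∅; then 1 ∈ (D ∩ X) ∪ (D ∪ X) but 1 ∉ (X ∖ D) ∖ (D ∩ X).

(⟹) Let x ∈ (X ∖ D) ∖ (D ∩ X). Then x ∈ X and x ∉ D, from which x ∈ (D ∩ X) ∪ (D ∪ X).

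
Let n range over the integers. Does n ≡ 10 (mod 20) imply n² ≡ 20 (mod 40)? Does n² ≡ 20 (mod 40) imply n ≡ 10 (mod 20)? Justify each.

The biconditional holds.

[⇒] Suppose n ≡ 10 (mod 20). Working modulo 40, n ∈ {10, 30}; for each such r, r² ≡ 20 (mod 40).

[⇐] Conversely, the residues r modulo 40 with r² ≡ 20 (mod 40) are exactly {10, 30}, and each is ≡ 10 (mod 20).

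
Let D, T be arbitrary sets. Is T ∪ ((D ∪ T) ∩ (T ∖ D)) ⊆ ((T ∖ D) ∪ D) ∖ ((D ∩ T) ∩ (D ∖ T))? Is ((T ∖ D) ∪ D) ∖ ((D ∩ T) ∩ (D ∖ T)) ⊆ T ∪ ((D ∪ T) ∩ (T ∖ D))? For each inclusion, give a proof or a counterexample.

Only the forward inclusion holds.

(⊆) Let x ∈ T ∪ ((D ∪ T) ∩ (T ∖ D)). Then either x ∈ T and x ∉ D; or x ∈ D ∩ T. In each case x ∈ ((T ∖ D) ∪ D) ∖ ((D ∩ T) ∩ (D ∖ T)), so T ∪ ((D ∪ T) ∩ (T ∖ D)) ⊆ ((T ∖ D) ∪ D) ∖ ((D ∩ T) ∩ (D ∖ T)).

(⊇) This inclusion fails. Take D = {1}, T = ∅; then 1 ∈ ((T ∖ D) ∪ D) ∖ ((D ∩ T) ∩ (D ∖ T)) but 1 ∉ T ∪ ((D ∪ T) ∩ (T ∖ D)).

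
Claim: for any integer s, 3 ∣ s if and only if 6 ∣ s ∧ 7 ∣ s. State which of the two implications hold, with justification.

(⇒) fails; (⇐) holds.

(→) This fails: take s = 3. Certainly 3 ∣ 3, but 6 ∤ 3.

(←) Suppose 6 ∣ s and 7 ∣ s. Any common multiple of 6 and 7 is a multiple of their lcm; here gcd(6, 7) = 1, so lcm(6, 7) = 6·7 = 42, so 42 ∣ s. Since 3 ∣ 42, it follows that 3 ∣ s.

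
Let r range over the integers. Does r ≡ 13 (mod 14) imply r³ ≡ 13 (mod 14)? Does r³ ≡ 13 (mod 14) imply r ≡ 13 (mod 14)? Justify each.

(⇒) holds; (⇐) fails.

(⟹) Suppose r ≡ 13 (mod 14). Write r = 14j + 13. Then (14j + 13)³ = 2744j³ + 7644j² + 7098j + 2197 = 14(196j³ + 546j² + 507j + 156) + 13, so r³ ≡ 13 (mod 14).

(⟸) This fails: take r = 3. Then 3³ = 27 ≡ 13 (mod 14), yet 3 ≡ 3 (mod 14), not 13.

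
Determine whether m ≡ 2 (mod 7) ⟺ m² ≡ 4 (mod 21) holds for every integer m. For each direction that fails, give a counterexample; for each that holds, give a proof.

(⇒) This fails: take m = 9. Then 9 ≡ 2 (mod 7), but 9² = 81 ≡ 18 (mod 21), not 4.

(⇐) This fails: take m = 5. Then 5² = 25 ≡ 4 (mod 21), yet 5 ≡ 5 (mod 7), not 2.

Neither implication holds.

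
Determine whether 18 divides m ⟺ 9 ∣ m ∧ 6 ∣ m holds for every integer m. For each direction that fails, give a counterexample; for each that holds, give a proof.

Equivalent; both directions hold.

(→) If 18 ∣ m, write m = 18q. Since 18 = 2·9, m = 9·(2q), so 9 ∣ m; and since 18 = 3·6, m = 6·(3q), so 6 ∣ m.

(←) Suppose 9 ∣ m and 6 ∣ m. Any common multiple of 9 and 6 is a multiple of their lcm; here lcm(9, 6) = 9·6/gcd(9, 6) = 54/3 = 18, so 18 ∣ m.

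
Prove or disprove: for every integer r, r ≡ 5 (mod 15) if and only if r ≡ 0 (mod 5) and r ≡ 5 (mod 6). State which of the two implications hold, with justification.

[⇒] This fails: r = 20 gives 20 ≡ 5 (mod 15) but 20 ≡ 2 (mod 6), so the conjunction on the right does not hold.

[⇐] Conversely, if r ≡ 0 (mod 5) and r ≡ 5 (mod 6), then by the Chinese remainder theorem r ≡ 5 (mod 30). Since 5 ≡ 5 (mod 15) and 15 ∣ 30, we get r ≡ 5 (mod 15).

Not equivalent: only (⇐) holds.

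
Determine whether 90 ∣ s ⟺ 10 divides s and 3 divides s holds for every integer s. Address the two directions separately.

(⇒) holds; (⇐) fails.

[⇒] If 90 ∣ s, write s = 90q. Since 90 = 9·10, s = 10·(9q), so 10 ∣ s; and since 90 = 30·3, s = 3·(30q), so 3 ∣ s.

[⇐] This fails: take s = 30. Both 10 ∣ 30 and 3 ∣ 30, yet 30 is not a multiple of 90 (since 30 = 0·90 + 30), so 90 ∤ 30.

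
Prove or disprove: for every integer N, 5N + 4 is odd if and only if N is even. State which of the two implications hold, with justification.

(⟹) This fails: N = 3 gives 5N + 4 = 19, which is odd, but 3 is odd, not even.

(⟸) This also fails: N = 2 is even, but 5N + 4 = 14 is even, not odd.

(⇒) fails and (⇐) fails.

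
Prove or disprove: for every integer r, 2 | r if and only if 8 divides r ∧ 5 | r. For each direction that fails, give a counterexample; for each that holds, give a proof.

Converse. Suppose 8 ∣ r and 5 ∣ r. Any common multiple of 8 and 5 is a multiple of their lcm; here gcd(8, 5) = 1, so lcm(8, 5) = 8·5 = 40, so 40 ∣ r. Since 2 ∣ 40, it follows that 2 ∣ r.

Forward direction. This fails: take r = 2. Certainly 2 ∣ 2, but 8 ∤ 2.

Only the converse holds.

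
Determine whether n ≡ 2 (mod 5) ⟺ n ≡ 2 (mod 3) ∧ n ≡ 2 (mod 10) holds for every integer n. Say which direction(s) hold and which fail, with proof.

[⇐] If n ≡ 2 (mod 3) and n ≡ 2 (mod 10), then by the Chinese remainder theorem n ≡ 2 (mod 30). Since 2 ≡ 2 (mod 5) and 5 ∣ 30, we get n ≡ 2 (mod 5).

[⇒] This fails: n = 7 gives 7 ≡ 2 (mod 5) but 7 ≡ 1 (mod 3), so the conjunction on the right does not hold.

Only the reverse direction holds.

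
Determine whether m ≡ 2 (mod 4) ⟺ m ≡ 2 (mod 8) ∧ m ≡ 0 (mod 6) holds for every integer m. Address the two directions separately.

Forward direction. This fails: m = 2 gives 2 ≡ 2 (mod 4) but 2 ≡ 2 (mod 6), so the conjunction on the right does not hold.

Converse. If m ≡ 2 (mod 8) and m ≡ 0 (mod 6), then by the Chinese remainder theorem m ≡ 18 (mod 24). Since 18 ≡ 2 (mod 4) and 4 ∣ 24, we get m ≡ 2 (mod 4).

Only the converse holds.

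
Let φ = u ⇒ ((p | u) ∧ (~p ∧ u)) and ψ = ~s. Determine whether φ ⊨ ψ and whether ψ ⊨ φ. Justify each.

Neither direction holds.

Forward direction. This fails. Under p = F, s = T, u = F, the left side is true but the right side is false.

Converse. This fails. Under p = T, s = F, u = T, the left side is false but the right side is true.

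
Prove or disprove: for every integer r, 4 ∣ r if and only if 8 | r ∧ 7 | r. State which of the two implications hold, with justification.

[⇐] Suppose 8 ∣ r and 7 ∣ r. Any common multiple of 8 and 7 is a multiple of their lcm; here gcd(8, 7) = 1, so lcm(8, 7) = 8·7 = 56, so 56 ∣ r. Since 4 ∣ 56, it follows that 4 ∣ r.

[⇒] This fails: take r = 4. Certainly 4 ∣ 4, but 8 ∤ 4.

The forward direction fails; the converse holds.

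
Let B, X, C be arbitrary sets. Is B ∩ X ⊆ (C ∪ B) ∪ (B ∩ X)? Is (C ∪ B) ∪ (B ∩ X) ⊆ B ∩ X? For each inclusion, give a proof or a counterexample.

Forward inclusion. Let x ∈ B ∩ X. Then either x ∈ B ∩ X and x ∉ C; or x ∈ B ∩ X ∩ C. In each case x ∈ (C ∪ B) ∪ (B ∩ X), so B ∩ X ⊆ (C ∪ B) ∪ (B ∩ X).

Reverse inclusion. This inclusion fails. Take B = {1}, X = ∅, C = ∅; then 1 ∈ (C ∪ B) ∪ (B ∩ X) but 1 ∉ B ∩ X.

The sets are not equal: only the forward inclusion holds.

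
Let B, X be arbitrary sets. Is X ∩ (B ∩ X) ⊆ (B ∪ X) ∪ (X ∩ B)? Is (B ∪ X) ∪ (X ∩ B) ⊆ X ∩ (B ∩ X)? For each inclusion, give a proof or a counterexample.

(⊆) Let x ∈ X ∩ (B ∩ X). Then x ∈ B ∩ X, from which x ∈ (B ∪ X) ∪ (X ∩ B).

(⊇) This inclusion fails. Take B = {1}, X = ∅; then 1 ∈ (B ∪ X) ∪ (X ∩ B) but 1 ∉ X ∩ (B ∩ X).

(⊆) holds; (⊇) fails.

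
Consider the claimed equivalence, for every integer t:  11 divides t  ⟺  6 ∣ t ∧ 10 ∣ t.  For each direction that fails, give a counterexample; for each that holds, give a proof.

Neither implication holds.

(⟹) This fails: take t = 11. Certainly 11 ∣ 11, but 6 ∤ 11.

(⟸) This fails: take t = 30. Both 6 ∣ 30 and 10 ∣ 30, yet 30 is not a multiple of 11 (since 30 = 2·11 + 8), so 11 ∤ 30.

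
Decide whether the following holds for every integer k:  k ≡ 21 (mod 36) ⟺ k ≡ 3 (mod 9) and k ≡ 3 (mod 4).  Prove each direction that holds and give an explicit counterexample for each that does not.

(⟹) This fails: k = 21 gives 21 ≡ 21 (mod 36) but 21 ≡ 1 (mod 4), so the conjunction on the right does not hold.

(⟸) This fails: k = 3 satisfies both congruences on the right (3 ≡ 3 mod 9 and 3 ≡ 3 mod 4) yet 3 ≡ 3 (mod 36), not 21.

Both directions fail.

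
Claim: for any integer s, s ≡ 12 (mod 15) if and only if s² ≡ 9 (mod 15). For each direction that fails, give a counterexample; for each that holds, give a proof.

The forward direction holds; the converse fails.

Forward direction. Suppose s ≡ 12 (mod 15). Write s = 15j + 12. Then (15j + 12)² = 225j² + 360j + 144 = 15(15j² + 24j + 9) + 9, so s² ≡ 9 (mod 15).

Converse. This fails: take s = 3. Then 3² = 9 ≡ 9 (mod 15), yet 3 ≡ 3 (mod 15), not 12.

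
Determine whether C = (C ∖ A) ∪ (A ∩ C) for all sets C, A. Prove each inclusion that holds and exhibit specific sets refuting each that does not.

Both inclusions hold.

Reverse inclusion. Let x ∈ (C ∖ A) ∪ (A ∩ C). Then either x ∈ C and x ∉ A; or x ∈ C ∩ A. In each case x ∈ C, so (C ∖ A) ∪ (A ∩ C) ⊆ C.

Forward inclusion. Let x ∈ C. Then either x ∈ C and x ∉ A; or x ∈ C ∩ A. In each case x ∈ (C ∖ A) ∪ (A ∩ C), so C ⊆ (C ∖ A) ∪ (A ∩ C).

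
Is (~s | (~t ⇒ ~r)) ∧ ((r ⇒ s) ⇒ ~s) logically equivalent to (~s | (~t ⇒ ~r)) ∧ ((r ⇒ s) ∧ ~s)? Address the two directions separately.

The forward direction fails; the converse holds.

[⇒] This fails. Under r = T, s = F, t = F, the left side is true but the right side is false.

[⇐] Assume the antecedent. If r is true, the antecedent cannot hold. If r is false, the antecedent forces (r = F, s = F, t = F) or (r = F, s = F, t = T), and the consequent holds there. Either way the consequent holds.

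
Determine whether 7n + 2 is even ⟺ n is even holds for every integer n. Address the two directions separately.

Equivalent; both directions hold.

Forward direction. Suppose 7n + 2 is even. Since 7 is odd, 7n and n have the same parity, so 7n + 2 ≡ n + 2 (mod 2). As 2 is even, 7n + 2 is even exactly when n is even. Thus n is even.

Converse. Suppose n is even; write n = 2j. Then 7n + 2 = 7·(2j) + 2 = 2·7j + 2, which is even.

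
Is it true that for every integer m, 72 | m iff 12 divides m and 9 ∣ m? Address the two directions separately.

Forward direction. If 72 ∣ m, write m = 72q. Since 72 = 6·12, m = 12·(6q), so 12 ∣ m; and since 72 = 8·9, m = 9·(8q), so 9 ∣ m.

Converse. This fails: take m = 36. Both 12 ∣ 36 and 9 ∣ 36, yet 36 is not a multiple of 72 (since 36 = 0·72 + 36), so 72 ∤ 36.

The forward direction holds; the converse fails.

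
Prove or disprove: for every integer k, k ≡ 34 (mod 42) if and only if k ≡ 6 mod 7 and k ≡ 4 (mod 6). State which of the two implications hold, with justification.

(⟸) If k ≡ 6 (mod 7) and k ≡ 4 (mod 6), then by the Chinese remainder theorem k ≡ 34 (mod 42). This is exactly k ≡ 34 (mod 42).

(⟹) Suppose k ≡ 34 (mod 42); write k = 42j + 34. Since 7 ∣ 42, reducing mod 7 gives k ≡ 34 ≡ 6 (mod 7); since 6 ∣ 42, reducing mod 6 gives k ≡ 34 ≡ 4 (mod 6).

Both directions hold.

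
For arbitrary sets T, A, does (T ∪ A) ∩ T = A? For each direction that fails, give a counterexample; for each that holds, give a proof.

(⊆) This inclusion fails. Take T = {1}, A = ∅; then 1 ∈ (T ∪ A) ∩ T but 1 ∉ A.

(⊇) This inclusion fails. Take T = ∅, A = {1}; then 1 ∈ A but 1 ∉ (T ∪ A) ∩ T.

Both inclusions fail.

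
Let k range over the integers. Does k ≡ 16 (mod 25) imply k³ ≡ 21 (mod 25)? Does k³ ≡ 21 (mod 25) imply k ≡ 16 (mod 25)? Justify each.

(⇒) Suppose k ≡ 16 (mod 25). Write k = 25j + 16. Then (25j + 16)³ = 15625j³ + 30000j² + 19200j + 4096 = 25(625j³ + 1200j² + 768j + 163) + 21, so k³ ≡ 21 (mod 25).

(⇐) Conversely, suppose k³ ≡ 21 (mod 25). The only residue r in {0, …, 24} with r³ ≡ 21 (mod 25) is r = 16, so k ≡ 16 (mod 25).

Equivalent; both directions hold.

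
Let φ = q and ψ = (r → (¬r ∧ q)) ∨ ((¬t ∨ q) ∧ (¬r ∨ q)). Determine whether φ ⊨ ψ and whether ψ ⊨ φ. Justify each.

[⇒] Assume the antecedent. If t is true, the antecedent forces (t = T, r = F, q = T) or (t = T, r = T, q = T), and the consequent holds there. If t is false, the antecedent forces (t = F, r = F, q = T) or (t = F, r = T, q = T), and the consequent holds there. Either way the consequent holds.

[⇐] This fails. Under t = F, r = F, q = F, the left side is false but the right side is true.

Only the forward direction holds.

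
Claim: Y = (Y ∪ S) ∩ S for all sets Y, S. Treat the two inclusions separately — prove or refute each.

(⊆) fails and (⊇) fails.

(⟹) This inclusion fails. Take Y = {1}, S = ∅; then 1 ∈ Y but 1 ∉ (Y ∪ S) ∩ S.

(⟸) This inclusion fails. Take Y = ∅, S = {1}; then 1 ∈ (Y ∪ S) ∩ S but 1 ∉ Y.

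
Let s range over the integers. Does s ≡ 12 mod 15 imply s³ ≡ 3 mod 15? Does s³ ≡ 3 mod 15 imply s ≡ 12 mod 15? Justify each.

Both directions hold; the statement is true.

[⇒] Suppose s ≡ 12 mod 15. Write s = 15j + 12. Then (15j + 12)³ = 3375j³ + 8100j² + 6480j + 1728 = 15(225j³ + 540j² + 432j + 115) + 3, so s³ ≡ 3 (mod 15).

[⇐] Conversely, suppose s³ ≡ 3 (mod 15). The only residue r in {0, …, 14} with r³ ≡ 3 (mod 15) is r = 12, so s ≡ 12 (mod 15).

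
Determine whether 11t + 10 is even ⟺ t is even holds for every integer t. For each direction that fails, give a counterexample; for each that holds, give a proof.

(⇐) Suppose t is even; write t = 2j. Then 11t + 10 = 11·(2j) + 10 = 2·11j + 10, which is even.

(⇒) Suppose 11t + 10 is even. Since 11 is odd, 11t and t have the same parity, so 11t + 10 ≡ t + 10 (mod 2). As 10 is even, 11t + 10 is even exactly when t is even. Thus t is even.

Equivalent; both directions hold.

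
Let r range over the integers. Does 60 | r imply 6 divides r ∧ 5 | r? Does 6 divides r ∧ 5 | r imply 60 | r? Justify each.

Only the forward direction holds.

(⇒) If 60 ∣ r, write r = 60q. Since 60 = 10·6, r = 6·(10q), so 6 ∣ r; and since 60 = 12·5, r = 5·(12q), so 5 ∣ r.

(⇐) This fails: take r = 30. Both 6 ∣ 30 and 5 ∣ 30, yet 30 is not a multiple of 60 (since 30 = 0·60 + 30), so 60 ∤ 30.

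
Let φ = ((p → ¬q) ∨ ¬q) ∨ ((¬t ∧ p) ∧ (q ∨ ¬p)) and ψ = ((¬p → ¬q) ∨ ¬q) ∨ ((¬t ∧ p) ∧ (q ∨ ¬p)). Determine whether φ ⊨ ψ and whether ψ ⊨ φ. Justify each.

(→) This fails. Under q = T, t = F, p = F, the left side is true but the right side is false.

(←) This fails. Under q = T, t = T, p = T, the left side is false but the right side is true.

Both directions fail.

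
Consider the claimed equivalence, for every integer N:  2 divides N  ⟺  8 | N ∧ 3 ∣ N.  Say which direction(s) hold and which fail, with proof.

(⇐) Suppose 8 ∣ N and 3 ∣ N. Any common multiple of 8 and 3 is a multiple of their lcm; here gcd(8, 3) = 1, so lcm(8, 3) = 8·3 = 24, so 24 ∣ N. Since 2 ∣ 24, it follows that 2 ∣ N.

(⇒) This fails: take N = 2. Certainly 2 ∣ 2, but 8 ∤ 2.

Only the converse holds.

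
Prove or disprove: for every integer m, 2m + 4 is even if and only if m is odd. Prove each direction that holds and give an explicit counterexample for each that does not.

Not equivalent: only (⇐) holds.

Forward direction. This fails: take m = 0. Then 2m + 4 = 4, which is even, yet m = 0 is even, not odd.

Converse. Suppose m is odd. Since 2 is even, 2m is even for every m, so 2m + 4 has the same parity as 4, which is even. Hence 2m + 4 is even.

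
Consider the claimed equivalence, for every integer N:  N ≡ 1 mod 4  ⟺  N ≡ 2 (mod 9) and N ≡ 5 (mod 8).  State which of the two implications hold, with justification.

Only the converse holds.

(→) This fails: N = 1 gives 1 ≡ 1 (mod 4) but 1 ≡ 1 (mod 9), so the conjunction on the right does not hold.

(←) Conversely, if N ≡ 2 (mod 9) and N ≡ 5 (mod 8), then by the Chinese remainder theorem N ≡ 29 (mod 72). Since 29 ≡ 1 (mod 4) and 4 ∣ 72, we get N ≡ 1 (mod 4).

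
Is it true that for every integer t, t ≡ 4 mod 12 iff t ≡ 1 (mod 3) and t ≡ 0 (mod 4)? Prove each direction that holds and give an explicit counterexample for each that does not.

Both directions hold.

(→) Suppose t ≡ 4 (mod 12); write t = 12j + 4. Since 3 ∣ 12, reducing mod 3 gives t ≡ 4 ≡ 1 (mod 3); since 4 ∣ 12, reducing mod 4 gives t ≡ 4 ≡ 0 (mod 4).

(←) Conversely, if t ≡ 1 (mod 3) and t ≡ 0 (mod 4), then by the Chinese remainder theorem t ≡ 4 (mod 12). This is exactly t ≡ 4 (mod 12).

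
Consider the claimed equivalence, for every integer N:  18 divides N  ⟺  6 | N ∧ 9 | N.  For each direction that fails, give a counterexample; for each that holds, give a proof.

Both directions hold; the statement is true.

(⟹) If 18 ∣ N, write N = 18q. Since 18 = 3·6, N = 6·(3q), so 6 ∣ N; and since 18 = 2·9, N = 9·(2q), so 9 ∣ N.

(⟸) Suppose 6 ∣ N and 9 ∣ N. Any common multiple of 6 and 9 is a multiple of their lcm; here lcm(6, 9) = 6·9/gcd(6, 9) = 54/3 = 18, so 18 ∣ N.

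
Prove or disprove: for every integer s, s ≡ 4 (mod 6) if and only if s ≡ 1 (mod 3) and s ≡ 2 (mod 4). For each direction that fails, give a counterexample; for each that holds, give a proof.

Only the reverse direction holds.

(⇒) This fails: s = 4 gives 4 ≡ 4 (mod 6) but 4 ≡ 0 (mod 4), so the conjunction on the right does not hold.

(⇐) Conversely, if s ≡ 1 (mod 3) and s ≡ 2 (mod 4), then by the Chinese remainder theorem s ≡ 10 (mod 12). Since 10 ≡ 4 (mod 6) and 6 ∣ 12, we get s ≡ 4 (mod 6).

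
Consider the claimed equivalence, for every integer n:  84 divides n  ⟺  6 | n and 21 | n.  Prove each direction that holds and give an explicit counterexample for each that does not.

(⇒) If 84 ∣ n, write n = 84q. Since 84 = 14·6, n = 6·(14q), so 6 ∣ n; and since 84 = 4·21, n = 21·(4q), so 21 ∣ n.

(⇐) This fails: take n = 42. Both 6 ∣ 42 and 21 ∣ 42, yet 42 is not a multiple of 84 (since 42 = 0·84 + 42), so 84 ∤ 42.

Only the forward implication holds.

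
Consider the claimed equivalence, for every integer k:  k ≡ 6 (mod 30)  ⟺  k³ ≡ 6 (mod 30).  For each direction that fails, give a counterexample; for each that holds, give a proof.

Equivalent; both directions hold.

(⟸) Suppose k³ ≡ 6 (mod 30). The only residue r in {0, …, 29} with r³ ≡ 6 (mod 30) is r = 6, so k ≡ 6 (mod 30).

(⟹) Suppose k ≡ 6 (mod 30). Write k = 30j + 6. Then (30j + 6)³ = 27000j³ + 16200j² + 3240j + 216 = 30(900j³ + 540j² + 108j + 7) + 6, so k³ ≡ 6 (mod 30).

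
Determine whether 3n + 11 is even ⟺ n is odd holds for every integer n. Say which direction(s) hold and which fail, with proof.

Both implications hold.

(⇒) Suppose 3n + 11 is even. Since 3 is odd, 3n and n have the same parity, so 3n + 11 ≡ n + 11 (mod 2). As 11 is odd, 3n + 11 is even exactly when n is odd. Thus n is odd.

(⇐) Conversely, suppose n is odd; write n = 2j + 1. Then 3n + 11 = 3·(2j + 1) + 11 = 2·3j + 14, which is even.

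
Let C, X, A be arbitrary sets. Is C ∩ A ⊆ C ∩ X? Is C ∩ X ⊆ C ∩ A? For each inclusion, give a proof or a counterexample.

Both inclusions fail.

Forward inclusion. This inclusion fails. Take C = {1}, X = ∅, A = {1}; then 1 ∈ C ∩ A but 1 ∉ C ∩ X.

Reverse inclusion. This inclusion fails. Take C = {1}, X = {1}, A = ∅; then 1 ∈ C ∩ X but 1 ∉ C ∩ A.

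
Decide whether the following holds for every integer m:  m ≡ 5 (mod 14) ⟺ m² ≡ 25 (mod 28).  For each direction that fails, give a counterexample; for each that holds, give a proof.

(⇒) holds; (⇐) fails.

(⇒) Suppose m ≡ 5 (mod 14). Working modulo 28, m ∈ {5, 19}; for each such r, r² ≡ 25 (mod 28).

(⇐) This fails: take m = 9. Then 9² = 81 ≡ 25 (mod 28), yet 9 ≡ 9 (mod 14), not 5.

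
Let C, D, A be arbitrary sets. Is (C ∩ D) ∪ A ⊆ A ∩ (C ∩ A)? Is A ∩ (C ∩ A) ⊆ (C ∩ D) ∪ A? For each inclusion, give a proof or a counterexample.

(⊆) fails; (⊇) holds.

(⟹) This inclusion fails. Take C = {1}, D = {1}, A = ∅; then 1 ∈ (C ∩ D) ∪ A but 1 ∉ A ∩ (C ∩ A).

(⟸) Let x ∈ A ∩ (C ∩ A). Then either x ∈ C ∩ A and x ∉ D; or x ∈ C ∩ D ∩ A. In each case x ∈ (C ∩ D) ∪ A, so A ∩ (C ∩ A) ⊆ (C ∩ D) ∪ A.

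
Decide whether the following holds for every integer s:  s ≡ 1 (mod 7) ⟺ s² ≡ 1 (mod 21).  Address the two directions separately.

Neither implication holds.

(⟹) This fails: take s = 15. Then 15 ≡ 1 (mod 7), but 15² = 225 ≡ 15 (mod 21), not 1.

(⟸) This fails: take s = 13. Then 13² = 169 ≡ 1 (mod 21), yet 13 ≡ 6 (mod 7), not 1.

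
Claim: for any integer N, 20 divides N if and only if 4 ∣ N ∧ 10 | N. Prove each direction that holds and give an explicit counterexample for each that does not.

Both directions hold.

[⇒] If 20 ∣ N, write N = 20q. Since 20 = 5·4, N = 4·(5q), so 4 ∣ N; and since 20 = 2·10, N = 10·(2q), so 10 ∣ N.

[⇐] Suppose 4 ∣ N and 10 ∣ N. Any common multiple of 4 and 10 is a multiple of their lcm; here lcm(4, 10) = 4·10/gcd(4, 10) = 40/2 = 20, so 20 ∣ N.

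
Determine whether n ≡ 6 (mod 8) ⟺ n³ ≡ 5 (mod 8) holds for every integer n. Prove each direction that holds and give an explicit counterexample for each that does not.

Neither implication holds.

[⇒] This fails: take n = 6. Then 6 ≡ 6 (mod 8), but 6³ = 216 ≡ 0 (mod 8), not 5.

[⇐] This fails: take n = 5. Then 5³ = 125 ≡ 5 (mod 8), yet 5 ≡ 5 (mod 8), not 6.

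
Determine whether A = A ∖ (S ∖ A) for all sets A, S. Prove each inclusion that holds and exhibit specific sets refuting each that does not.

(⟹) Let x ∈ A. Then either x ∈ A and x ∉ S; or x ∈ A ∩ S. In each case x ∈ A ∖ (S ∖ A), so A ⊆ A ∖ (S ∖ A).

(⟸) Let x ∈ A ∖ (S ∖ A). Then either x ∈ A and x ∉ S; or x ∈ A ∩ S. In each case x ∈ A, so A ∖ (S ∖ A) ⊆ A.

Both inclusions hold; the sets are equal.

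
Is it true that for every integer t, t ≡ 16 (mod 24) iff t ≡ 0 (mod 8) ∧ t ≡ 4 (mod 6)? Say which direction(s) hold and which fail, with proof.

Equivalent; both directions hold.

[⇒] Suppose t ≡ 16 (mod 24); write t = 24j + 16. Since 8 ∣ 24, reducing mod 8 gives t ≡ 16 ≡ 0 (mod 8); since 6 ∣ 24, reducing mod 6 gives t ≡ 16 ≡ 4 (mod 6).

[⇐] Conversely, if t ≡ 0 (mod 8) and t ≡ 4 (mod 6), then by the Chinese remainder theorem t ≡ 16 (mod 24). This is exactly t ≡ 16 (mod 24).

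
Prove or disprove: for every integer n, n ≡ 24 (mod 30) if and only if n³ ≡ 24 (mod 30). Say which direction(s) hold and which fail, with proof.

(←) Suppose n³ ≡ 24 (mod 30). The only residue r in {0, …, 29} with r³ ≡ 24 (mod 30) is r = 24, so n ≡ 24 (mod 30).

(→) Suppose n ≡ 24 (mod 30). Write n = 30j + 24. Then (30j + 24)³ = 27000j³ + 64800j² + 51840j + 13824 = 30(900j³ + 2160j² + 1728j + 460) + 24, so n³ ≡ 24 (mod 30).

The biconditional holds.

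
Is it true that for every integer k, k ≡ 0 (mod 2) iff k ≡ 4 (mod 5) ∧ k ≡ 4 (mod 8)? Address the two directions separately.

[⇒] This fails: k = 0 gives 0 ≡ 0 (mod 2) but 0 ≡ 0 (mod 5), so the conjunction on the right does not hold.

[⇐] Conversely, if k ≡ 4 (mod 5) and k ≡ 4 (mod 8), then by the Chinese remainder theorem k ≡ 4 (mod 40). Since 4 ≡ 0 (mod 2) and 2 ∣ 40, we get k ≡ 0 (mod 2).

The forward direction fails; the converse holds.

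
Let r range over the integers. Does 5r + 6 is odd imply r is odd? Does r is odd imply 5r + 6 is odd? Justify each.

Both directions hold; the statement is true.

(⟹) Suppose 5r + 6 is odd. Since 5 is odd, 5r and r have the same parity, so 5r + 6 ≡ r + 6 (mod 2). As 6 is even, 5r + 6 is odd exactly when r is odd. Thus r is odd.

(⟸) Conversely, suppose r is odd; write r = 2j + 1. Then 5r + 6 = 5·(2j + 1) + 6 = 2·5j + 11, which is odd.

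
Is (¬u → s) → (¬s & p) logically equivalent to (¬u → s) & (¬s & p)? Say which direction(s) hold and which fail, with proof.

(⟹) This fails. Under u = F, p = F, s = F, the left side is true but the right side is false.

(⟸) Assume the antecedent. If u is true, the antecedent forces (u = T, p = T, s = F), and (¬u → s) → (¬s & p) holds there. If u is false, the antecedent cannot hold. Either way (¬u → s) → (¬s & p) holds.

Only the reverse direction holds.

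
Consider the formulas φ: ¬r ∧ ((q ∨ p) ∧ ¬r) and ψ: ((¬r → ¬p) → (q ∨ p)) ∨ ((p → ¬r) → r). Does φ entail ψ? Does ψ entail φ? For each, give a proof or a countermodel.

(←) This fails. Under r = T, q = F, p = F, the left side is false but the right side is true.

(→) Assume the antecedent. If q is true, the consequent reduces to true regardless of the other variables. If q is false, the antecedent forces (r = F, q = F, p = T), and the consequent holds there. Either way the consequent holds.

(⇒) holds; (⇐) fails.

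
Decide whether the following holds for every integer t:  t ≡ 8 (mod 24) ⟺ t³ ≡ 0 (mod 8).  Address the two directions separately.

Only the forward implication holds.

(⇒) Suppose t ≡ 8 (mod 24). Then t³ ≡ 8³ = 512 (mod 24), and since 8 ∣ 24, also t³ ≡ 0 (mod 8).

(⇐) This fails: take t = 0. Then 0³ = 0 ≡ 0 (mod 8), yet 0 ≡ 0 (mod 24), not 8.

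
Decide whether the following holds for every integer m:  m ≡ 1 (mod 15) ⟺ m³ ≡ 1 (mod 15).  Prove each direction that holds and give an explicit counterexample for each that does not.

Both implications hold.

(⟹) Suppose m ≡ 1 (mod 15). Write m = 15j + 1. Then (15j + 1)³ = 3375j³ + 675j² + 45j + 1 = 15(225j³ + 45j² + 3j) + 1, so m³ ≡ 1 (mod 15).

(⟸) Conversely, suppose m³ ≡ 1 (mod 15). The only residue r in {0, …, 14} with r³ ≡ 1 (mod 15) is r = 1, so m ≡ 1 (mod 15).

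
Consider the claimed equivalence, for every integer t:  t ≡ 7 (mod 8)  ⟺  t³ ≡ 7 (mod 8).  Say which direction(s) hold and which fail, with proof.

[⇒] Suppose t ≡ 7 (mod 8). Write t = 8j + 7. Then (8j + 7)³ = 512j³ + 1344j² + 1176j + 343 = 8(64j³ + 168j² + 147j + 42) + 7, so t³ ≡ 7 (mod 8).

[⇐] Conversely, suppose t³ ≡ 7 (mod 8). The only residue r in {0, …, 7} with r³ ≡ 7 (mod 8) is r = 7, so t ≡ 7 (mod 8).

Both implications hold.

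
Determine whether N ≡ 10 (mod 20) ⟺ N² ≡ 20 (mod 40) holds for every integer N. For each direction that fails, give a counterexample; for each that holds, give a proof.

(⟹) Suppose N ≡ 10 (mod 20). Working modulo 40, N ∈ {10, 30}; for each such r, r² ≡ 20 (mod 40).

(⟸) Conversely, the residues r modulo 40 with r² ≡ 20 (mod 40) are exactly {10, 30}, and each is ≡ 10 (mod 20).

Equivalent; both directions hold.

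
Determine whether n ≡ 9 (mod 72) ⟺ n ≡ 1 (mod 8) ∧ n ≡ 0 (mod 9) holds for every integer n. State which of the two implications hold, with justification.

Forward direction. Suppose n ≡ 9 (mod 72); write n = 72j + 9. Since 8 ∣ 72, reducing mod 8 gives n ≡ 9 ≡ 1 (mod 8); since 9 ∣ 72, reducing mod 9 gives n ≡ 9 ≡ 0 (mod 9).

Converse. If n ≡ 1 (mod 8) and n ≡ 0 (mod 9), then by the Chinese remainder theorem n ≡ 9 (mod 72). This is exactly n ≡ 9 (mod 72).

Both directions hold; the statement is true.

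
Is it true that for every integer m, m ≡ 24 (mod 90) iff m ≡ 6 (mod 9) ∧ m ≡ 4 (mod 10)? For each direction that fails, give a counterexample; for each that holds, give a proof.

(→) Suppose m ≡ 24 (mod 90); write m = 90j + 24. Since 9 ∣ 90, reducing mod 9 gives m ≡ 24 ≡ 6 (mod 9); since 10 ∣ 90, reducing mod 10 gives m ≡ 24 ≡ 4 (mod 10).

(←) Conversely, if m ≡ 6 (mod 9) and m ≡ 4 (mod 10), then by the Chinese remainder theorem m ≡ 24 (mod 90). This is exactly m ≡ 24 (mod 90).

Both directions hold.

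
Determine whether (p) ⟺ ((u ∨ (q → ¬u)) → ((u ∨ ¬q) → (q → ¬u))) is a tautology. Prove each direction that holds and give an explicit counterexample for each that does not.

Neither direction holds.

(→) This fails. Under u = T, p = T, q = T, the left side is true but the right side is false.

(←) This fails. Under u = F, p = F, q = F, the left side is false but the right side is true.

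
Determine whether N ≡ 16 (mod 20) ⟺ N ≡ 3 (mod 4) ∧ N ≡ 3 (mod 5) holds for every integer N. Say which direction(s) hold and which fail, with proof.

(⟹) This fails: N = 16 gives 16 ≡ 16 (mod 20) but 16 ≡ 0 (mod 4), so the conjunction on the right does not hold.

(⟸) This fails: N = 3 satisfies both congruences on the right (3 ≡ 3 mod 4 and 3 ≡ 3 mod 5) yet 3 ≡ 3 (mod 20), not 16.

Both directions fail.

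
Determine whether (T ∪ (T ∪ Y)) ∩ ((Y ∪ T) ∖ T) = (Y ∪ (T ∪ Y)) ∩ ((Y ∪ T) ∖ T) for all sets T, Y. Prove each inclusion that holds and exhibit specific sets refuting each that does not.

Both inclusions hold; the sets are equal.

Forward inclusion. Let x ∈ (T ∪ (T ∪ Y)) ∩ ((Y ∪ T) ∖ T). Then x ∈ Y and x ∉ T, from which x ∈ (Y ∪ (T ∪ Y)) ∩ ((Y ∪ T) ∖ T).

Reverse inclusion. Let x ∈ (Y ∪ (T ∪ Y)) ∩ ((Y ∪ T) ∖ T). Then x ∈ Y and x ∉ T, from which x ∈ (T ∪ (T ∪ Y)) ∩ ((Y ∪ T) ∖ T).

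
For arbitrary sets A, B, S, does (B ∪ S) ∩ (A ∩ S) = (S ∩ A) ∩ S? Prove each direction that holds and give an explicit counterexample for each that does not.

(⟹) Let x ∈ (B ∪ S) ∩ (A ∩ S). Then either x ∈ A ∩ S and x ∉ B; or x ∈ A ∩ B ∩ S. In each case x ∈ (S ∩ A) ∩ S, so (B ∪ S) ∩ (A ∩ S) ⊆ (S ∩ A) ∩ S.

(⟸) Let x ∈ (S ∩ A) ∩ S. Then either x ∈ A ∩ S and x ∉ B; or x ∈ A ∩ B ∩ S. In each case x ∈ (B ∪ S) ∩ (A ∩ S), so (S ∩ A) ∩ S ⊆ (B ∪ S) ∩ (A ∩ S).

Both inclusions hold.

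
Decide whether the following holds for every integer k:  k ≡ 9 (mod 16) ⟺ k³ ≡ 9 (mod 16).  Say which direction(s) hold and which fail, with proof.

Both implications hold.

(⟹) Suppose k ≡ 9 (mod 16). Write k = 16j + 9. Then (16j + 9)³ = 4096j³ + 6912j² + 3888j + 729 = 16(256j³ + 432j² + 243j + 45) + 9, so k³ ≡ 9 (mod 16).

(⟸) Conversely, suppose k³ ≡ 9 (mod 16). The only residue r in {0, …, 15} with r³ ≡ 9 (mod 16) is r = 9, so k ≡ 9 (mod 16).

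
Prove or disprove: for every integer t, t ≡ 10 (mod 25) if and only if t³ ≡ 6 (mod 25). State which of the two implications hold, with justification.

Both directions fail.

(⟹) This fails: take t = 10. Then 10 ≡ 10 (mod 25), but 10³ = 1000 ≡ 0 (mod 25), not 6.

(⟸) This fails: take t = 11. Then 11³ = 1331 ≡ 6 (mod 25), yet 11 ≡ 11 (mod 25), not 10.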